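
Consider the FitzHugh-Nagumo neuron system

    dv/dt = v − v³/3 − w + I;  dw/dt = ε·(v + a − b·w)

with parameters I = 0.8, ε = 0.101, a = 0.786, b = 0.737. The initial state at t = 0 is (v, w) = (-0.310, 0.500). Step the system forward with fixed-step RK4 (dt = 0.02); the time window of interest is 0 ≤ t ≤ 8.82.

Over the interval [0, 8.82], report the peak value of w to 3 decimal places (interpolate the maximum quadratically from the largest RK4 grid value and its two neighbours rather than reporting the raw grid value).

t=0.000: state=(-0.310, 0.500)
step 1 (dt=0.02): k1=(-0.000, 0.011), k2=(-0.000, 0.011), k3=(-0.000, 0.011), k4=(-0.000, 0.011); state += dt/6·(k1+2k2+2k3+k4)
t=0.020: state=(-0.310, 0.500)
t=0.040: state=(-0.310, 0.500)
t=0.060: state=(-0.310, 0.501)
continuing one RK4 step at a time; state shown every 25 steps (Δt=0.5):
t=0.500: state=(-0.312, 0.505)
t=1.000: state=(-0.317, 0.510)
t=1.500: state=(-0.329, 0.515)
t=2.000: state=(-0.351, 0.518)
t=2.500: state=(-0.385, 0.520)
t=3.000: state=(-0.438, 0.519)
t=3.500: state=(-0.517, 0.516)
t=4.000: state=(-0.627, 0.508)
t=4.500: state=(-0.768, 0.494)
t=5.000: state=(-0.932, 0.472)
t=5.500: state=(-1.093, 0.444)
t=6.000: state=(-1.225, 0.409)
t=6.500: state=(-1.313, 0.370)
t=7.000: state=(-1.357, 0.329)
t=7.500: state=(-1.370, 0.288)
t=8.000: state=(-1.362, 0.249)
t=8.500: state=(-1.341, 0.212)
t=8.820: state=(-1.323, 0.189)
largest grid value and its neighbours: w(2.660)=0.51994, w(2.680)=0.51995, w(2.700)=0.51995
parabola through these three points peaks at t≈2.689 with w≈0.51995

max w = 0.520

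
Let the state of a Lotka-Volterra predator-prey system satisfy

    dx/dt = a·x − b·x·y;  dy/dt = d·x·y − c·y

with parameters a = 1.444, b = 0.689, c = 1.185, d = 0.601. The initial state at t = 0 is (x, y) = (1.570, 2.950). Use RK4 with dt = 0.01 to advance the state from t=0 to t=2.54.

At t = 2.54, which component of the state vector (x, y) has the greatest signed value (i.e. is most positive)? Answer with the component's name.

t=0.000: state=(1.570, 2.950)
step 1 (dt=0.01): k1=(-0.924, -0.712), k2=(-0.917, -0.720), k3=(-0.917, -0.719), k4=(-0.911, -0.727); state += dt/6·(k1+2k2+2k3+k4)
t=0.010: state=(1.561, 2.943)
t=0.020: state=(1.552, 2.935)
t=0.030: state=(1.543, 2.928)
continuing one RK4 step at a time; state shown every 10 steps (Δt=0.1):
t=0.100: state=(1.484, 2.872)
t=0.200: state=(1.411, 2.783)
t=0.300: state=(1.350, 2.686)
t=0.400: state=(1.301, 2.583)
t=0.500: state=(1.263, 2.478)
t=0.600: state=(1.234, 2.373)
t=0.700: state=(1.215, 2.268)
t=0.800: state=(1.205, 2.167)
t=0.900: state=(1.203, 2.069)
t=1.000: state=(1.210, 1.976)
t=1.100: state=(1.223, 1.888)
t=1.200: state=(1.245, 1.806)
t=1.300: state=(1.273, 1.730)
t=1.400: state=(1.309, 1.661)
t=1.500: state=(1.351, 1.598)
t=1.600: state=(1.401, 1.542)
t=1.700: state=(1.458, 1.492)
t=1.800: state=(1.523, 1.450)
t=1.900: state=(1.594, 1.414)
t=2.000: state=(1.672, 1.386)
t=2.100: state=(1.757, 1.364)
t=2.200: state=(1.849, 1.351)
t=2.300: state=(1.947, 1.345)
t=2.400: state=(2.051, 1.347)
t=2.500: state=(2.158, 1.357)
t=2.540: state=(2.203, 1.364)
compare at T: x=2.203, y=1.364

largest component: x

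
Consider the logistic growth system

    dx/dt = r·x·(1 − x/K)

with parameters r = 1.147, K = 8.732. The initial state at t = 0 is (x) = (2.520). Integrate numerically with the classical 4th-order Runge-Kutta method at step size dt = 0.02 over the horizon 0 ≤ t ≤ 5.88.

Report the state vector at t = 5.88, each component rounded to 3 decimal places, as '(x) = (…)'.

t=0.000: state=(2.520)
step 1 (dt=0.02): k1=(2.056), k2=(2.066), k3=(2.066), k4=(2.076); state += dt/6·(k1+2k2+2k3+k4)
t=0.020: state=(2.561)
t=0.040: state=(2.603)
t=0.060: state=(2.645)
continuing one RK4 step at a time; state shown every 10 steps (Δt=0.2):
t=0.200: state=(2.950)
t=0.400: state=(3.414)
t=0.600: state=(3.901)
t=0.800: state=(4.400)
t=1.000: state=(4.898)
t=1.200: state=(5.382)
t=1.400: state=(5.842)
t=1.600: state=(6.267)
t=1.800: state=(6.652)
t=2.000: state=(6.993)
t=2.200: state=(7.291)
t=2.400: state=(7.546)
t=2.600: state=(7.762)
t=2.800: state=(7.943)
t=3.000: state=(8.093)
t=3.200: state=(8.216)
t=3.400: state=(8.317)
t=3.600: state=(8.399)
t=3.800: state=(8.465)
t=4.000: state=(8.518)
t=4.200: state=(8.561)
t=4.400: state=(8.596)
t=4.600: state=(8.623)
t=4.800: state=(8.645)
t=5.000: state=(8.663)
t=5.200: state=(8.677)
t=5.400: state=(8.688)
t=5.600: state=(8.697)
t=5.800: state=(8.704)
t=5.880: state=(8.707)

(x) = (8.707)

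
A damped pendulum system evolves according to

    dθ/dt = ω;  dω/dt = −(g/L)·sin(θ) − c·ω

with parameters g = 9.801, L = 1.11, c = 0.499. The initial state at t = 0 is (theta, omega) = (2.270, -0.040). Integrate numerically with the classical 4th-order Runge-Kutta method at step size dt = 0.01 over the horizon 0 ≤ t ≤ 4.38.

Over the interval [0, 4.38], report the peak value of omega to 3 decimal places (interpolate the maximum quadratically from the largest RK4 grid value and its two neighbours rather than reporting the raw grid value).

t=0.000: state=(2.270, -0.040)
step 1 (dt=0.01): k1=(-0.040, -6.738), k2=(-0.074, -6.722), k3=(-0.074, -6.723), k4=(-0.107, -6.709); state += dt/6·(k1+2k2+2k3+k4)
t=0.010: state=(2.269, -0.107)
t=0.020: state=(2.268, -0.174)
t=0.030: state=(2.266, -0.241)
continuing one RK4 step at a time; state shown every 20 steps (Δt=0.2):
t=0.200: state=(2.129, -1.373)
t=0.400: state=(1.714, -2.798)
t=0.600: state=(1.013, -4.149)
t=0.800: state=(0.113, -4.622)
t=1.000: state=(-0.736, -3.647)
t=1.200: state=(-1.292, -1.863)
t=1.400: state=(-1.479, -0.027)
t=1.600: state=(-1.314, 1.636)
t=1.800: state=(-0.846, 2.963)
t=2.000: state=(-0.182, 3.498)
t=2.200: state=(0.476, 2.899)
t=2.400: state=(0.925, 1.516)
t=2.600: state=(1.070, -0.063)
t=2.800: state=(0.910, -1.481)
t=3.000: state=(0.507, -2.443)
t=3.200: state=(-0.014, -2.614)
t=3.400: state=(-0.481, -1.934)
t=3.600: state=(-0.754, -0.751)
t=3.800: state=(-0.776, 0.510)
t=4.000: state=(-0.566, 1.524)
t=4.200: state=(-0.202, 2.013)
t=4.380: state=(0.156, 1.867)
largest grid value and its neighbours: omega(1.990)=3.49788, omega(2.000)=3.49793, omega(2.010)=3.49495
parabola through these three points peaks at t≈1.995 with omega≈3.49828

max omega = 3.498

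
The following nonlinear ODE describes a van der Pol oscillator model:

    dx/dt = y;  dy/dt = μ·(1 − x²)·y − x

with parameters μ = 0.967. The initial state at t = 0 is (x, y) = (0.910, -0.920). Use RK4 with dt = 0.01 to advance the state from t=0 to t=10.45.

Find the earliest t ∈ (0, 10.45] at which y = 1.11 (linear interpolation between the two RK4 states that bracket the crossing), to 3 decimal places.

t=0.000: state=(0.910, -0.920)
step 1 (dt=0.01): k1=(-0.920, -1.063), k2=(-0.925, -1.067), k3=(-0.925, -1.067), k4=(-0.931, -1.071); state += dt/6·(k1+2k2+2k3+k4)
t=0.010: state=(0.901, -0.931)
t=0.020: state=(0.891, -0.941)
t=0.030: state=(0.882, -0.952)
continuing one RK4 step at a time; state shown every 50 steps (Δt=0.5):
t=0.500: state=(0.295, -1.595)
t=1.000: state=(-0.717, -2.358)
t=1.500: state=(-1.707, -1.200)
t=2.000: state=(-1.908, 0.172)
t=2.500: state=(-1.693, 0.616)
t=3.000: state=(-1.314, 0.907)
t=3.250: state=(-1.064, 1.104)
next step: t=3.260: state=(-1.053, 1.114) — y has crossed 1.11
linear interpolation between t=3.250 (1.10425) and t=3.260 (1.11354) → t≈3.256

t = 3.256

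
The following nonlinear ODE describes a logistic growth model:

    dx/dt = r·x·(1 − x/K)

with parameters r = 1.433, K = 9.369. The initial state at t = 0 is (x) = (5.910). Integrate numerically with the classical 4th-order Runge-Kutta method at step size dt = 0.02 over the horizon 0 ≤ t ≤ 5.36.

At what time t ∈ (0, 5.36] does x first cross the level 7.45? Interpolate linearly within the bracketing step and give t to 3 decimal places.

t=0.000: state=(5.910)
step 1 (dt=0.02): k1=(3.127), k2=(3.115), k3=(3.115), k4=(3.103); state += dt/6·(k1+2k2+2k3+k4)
t=0.020: state=(5.972)
t=0.040: state=(6.034)
t=0.060: state=(6.095)
continuing one RK4 step at a time; state shown every 10 steps (Δt=0.2):
t=0.200: state=(6.509)
t=0.400: state=(7.045)
t=0.560: state=(7.422)
next step: t=0.580: state=(7.466) — x has crossed 7.45
linear interpolation between t=0.560 (7.42198) and t=0.580 (7.46582) → t≈0.573

t = 0.573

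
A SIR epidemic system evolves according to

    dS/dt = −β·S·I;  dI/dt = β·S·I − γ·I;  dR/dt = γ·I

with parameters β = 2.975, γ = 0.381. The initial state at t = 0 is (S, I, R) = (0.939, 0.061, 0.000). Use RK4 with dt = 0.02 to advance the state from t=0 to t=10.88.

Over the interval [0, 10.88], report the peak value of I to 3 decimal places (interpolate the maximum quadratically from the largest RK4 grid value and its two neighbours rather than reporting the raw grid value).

max I = 0.617

t=0.000: state=(0.939, 0.061, 0.000)
step 1 (dt=0.02): k1=(-0.170, 0.147, 0.023), k2=(-0.174, 0.150, 0.024), k3=(-0.174, 0.150, 0.024), k4=(-0.178, 0.154, 0.024); state += dt/6·(k1+2k2+2k3+k4)
t=0.020: state=(0.936, 0.064, 0.000)
t=0.040: state=(0.932, 0.067, 0.001)
t=0.060: state=(0.928, 0.070, 0.001)
continuing one RK4 step at a time; state shown every 25 steps (Δt=0.5):
t=0.500: state=(0.792, 0.186, 0.022)
t=1.000: state=(0.512, 0.410, 0.078)
t=1.500: state=(0.240, 0.585, 0.175)
t=2.000: state=(0.097, 0.612, 0.291)
t=2.500: state=(0.040, 0.557, 0.403)
t=3.000: state=(0.019, 0.480, 0.502)
t=3.500: state=(0.010, 0.405, 0.586)
t=4.000: state=(0.006, 0.338, 0.656)
t=4.500: state=(0.004, 0.281, 0.715)
t=5.000: state=(0.002, 0.234, 0.764)
t=5.500: state=(0.002, 0.194, 0.805)
t=6.000: state=(0.001, 0.160, 0.838)
t=6.500: state=(0.001, 0.133, 0.866)
t=7.000: state=(0.001, 0.110, 0.889)
t=7.500: state=(0.001, 0.091, 0.908)
t=8.000: state=(0.001, 0.075, 0.924)
t=8.500: state=(0.001, 0.062, 0.937)
t=9.000: state=(0.001, 0.052, 0.948)
t=9.500: state=(0.001, 0.043, 0.957)
t=10.000: state=(0.001, 0.035, 0.964)
t=10.500: state=(0.000, 0.029, 0.970)
t=10.880: state=(0.000, 0.025, 0.974)
largest grid value and its neighbours: I(1.820)=0.61662, I(1.840)=0.61678, I(1.860)=0.61676
parabola through these three points peaks at t≈1.848 with I≈0.61679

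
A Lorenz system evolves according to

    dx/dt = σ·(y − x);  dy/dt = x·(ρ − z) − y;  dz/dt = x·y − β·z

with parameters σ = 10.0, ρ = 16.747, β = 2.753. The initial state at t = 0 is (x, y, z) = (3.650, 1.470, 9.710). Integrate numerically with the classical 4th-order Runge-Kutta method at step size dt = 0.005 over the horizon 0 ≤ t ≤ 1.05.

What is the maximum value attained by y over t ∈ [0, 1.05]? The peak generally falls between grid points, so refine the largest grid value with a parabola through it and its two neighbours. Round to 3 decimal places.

max y = 12.080

t=0.000: state=(3.650, 1.470, 9.710)
step 1 (dt=0.005): k1=(-21.800, 24.215, -21.366), k2=(-20.650, 23.963, -21.082), k3=(-20.685, 23.982, -21.081), k4=(-19.567, 23.741, -20.803); state += dt/6·(k1+2k2+2k3+k4)
t=0.005: state=(3.547, 1.590, 9.605)
t=0.010: state=(3.454, 1.707, 9.502)
t=0.015: state=(3.372, 1.823, 9.402)
continuing one RK4 step at a time; state shown every 10 steps (Δt=0.05):
t=0.050: state=(3.036, 2.597, 8.772)
t=0.100: state=(3.096, 3.700, 8.090)
t=0.150: state=(3.594, 4.955, 7.722)
t=0.200: state=(4.443, 6.472, 7.801)
t=0.250: state=(5.616, 8.264, 8.533)
t=0.300: state=(7.063, 10.156, 10.181)
t=0.350: state=(8.626, 11.664, 12.918)
t=0.400: state=(9.947, 12.018, 16.484)
t=0.450: state=(10.529, 10.656, 19.892)
t=0.500: state=(10.031, 7.966, 21.864)
t=0.550: state=(8.604, 5.162, 21.905)
t=0.600: state=(6.795, 3.188, 20.562)
t=0.650: state=(5.135, 2.189, 18.645)
t=0.700: state=(3.893, 1.878, 16.662)
t=0.750: state=(3.107, 1.954, 14.825)
t=0.800: state=(2.710, 2.244, 13.199)
t=0.850: state=(2.616, 2.684, 11.804)
t=0.900: state=(2.763, 3.276, 10.658)
t=0.950: state=(3.123, 4.053, 9.789)
t=1.000: state=(3.695, 5.058, 9.254)
t=1.050: state=(4.492, 6.320, 9.151)
largest grid value and its neighbours: y(0.380)=12.06524, y(0.385)=12.07923, y(0.390)=12.07635
parabola through these three points peaks at t≈0.387 with y≈12.08014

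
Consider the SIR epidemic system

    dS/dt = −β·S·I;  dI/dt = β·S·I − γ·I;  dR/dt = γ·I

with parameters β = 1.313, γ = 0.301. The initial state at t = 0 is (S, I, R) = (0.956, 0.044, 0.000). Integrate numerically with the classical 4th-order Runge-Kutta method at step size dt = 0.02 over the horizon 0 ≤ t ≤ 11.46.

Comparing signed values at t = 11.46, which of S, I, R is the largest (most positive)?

t=0.000: state=(0.956, 0.044, 0.000)
step 1 (dt=0.02): k1=(-0.055, 0.042, 0.013), k2=(-0.056, 0.042, 0.013), k3=(-0.056, 0.042, 0.013), k4=(-0.056, 0.043, 0.013); state += dt/6·(k1+2k2+2k3+k4)
t=0.020: state=(0.955, 0.045, 0.000)
t=0.040: state=(0.954, 0.046, 0.001)
t=0.060: state=(0.953, 0.047, 0.001)
continuing one RK4 step at a time; state shown every 25 steps (Δt=0.5):
t=0.500: state=(0.921, 0.070, 0.008)
t=1.000: state=(0.869, 0.109, 0.022)
t=1.500: state=(0.796, 0.162, 0.042)
t=2.000: state=(0.701, 0.228, 0.071)
t=2.500: state=(0.590, 0.300, 0.111)
t=3.000: state=(0.474, 0.365, 0.161)
t=3.500: state=(0.366, 0.414, 0.220)
t=4.000: state=(0.277, 0.439, 0.284)
t=4.500: state=(0.207, 0.442, 0.351)
t=5.000: state=(0.155, 0.428, 0.417)
t=5.500: state=(0.118, 0.403, 0.479)
t=6.000: state=(0.092, 0.371, 0.537)
t=6.500: state=(0.073, 0.337, 0.591)
t=7.000: state=(0.059, 0.302, 0.639)
t=7.500: state=(0.049, 0.269, 0.682)
t=8.000: state=(0.041, 0.239, 0.720)
t=8.500: state=(0.036, 0.211, 0.754)
t=9.000: state=(0.031, 0.185, 0.784)
t=9.500: state=(0.028, 0.162, 0.810)
t=10.000: state=(0.025, 0.142, 0.833)
t=10.500: state=(0.023, 0.124, 0.853)
t=11.000: state=(0.021, 0.108, 0.870)
t=11.460: state=(0.020, 0.096, 0.884)
compare at T: S=0.020, I=0.096, R=0.884

largest component: R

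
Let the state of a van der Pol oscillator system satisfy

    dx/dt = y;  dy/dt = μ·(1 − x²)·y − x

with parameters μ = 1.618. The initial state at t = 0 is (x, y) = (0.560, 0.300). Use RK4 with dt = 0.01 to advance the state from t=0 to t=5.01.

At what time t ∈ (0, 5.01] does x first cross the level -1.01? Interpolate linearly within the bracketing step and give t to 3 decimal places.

t = 2.314

t=0.000: state=(0.560, 0.300)
step 1 (dt=0.01): k1=(0.300, -0.227), k2=(0.299, -0.230), k3=(0.299, -0.230), k4=(0.298, -0.234); state += dt/6·(k1+2k2+2k3+k4)
t=0.010: state=(0.563, 0.298)
t=0.020: state=(0.566, 0.295)
t=0.030: state=(0.569, 0.293)
continuing one RK4 step at a time; state shown every 20 steps (Δt=0.2):
t=0.200: state=(0.614, 0.240)
t=0.400: state=(0.654, 0.151)
t=0.600: state=(0.673, 0.035)
t=0.800: state=(0.667, -0.105)
t=1.000: state=(0.630, -0.270)
t=1.200: state=(0.557, -0.466)
t=1.400: state=(0.440, -0.707)
t=1.600: state=(0.269, -1.021)
t=1.800: state=(0.025, -1.436)
t=2.000: state=(-0.311, -1.937)
t=2.200: state=(-0.743, -2.326)
t=2.310: state=(-1.001, -2.328)
next step: t=2.320: state=(-1.024, -2.317) — x has crossed -1.01
linear interpolation between t=2.310 (-1.00100) and t=2.320 (-1.02423) → t≈2.314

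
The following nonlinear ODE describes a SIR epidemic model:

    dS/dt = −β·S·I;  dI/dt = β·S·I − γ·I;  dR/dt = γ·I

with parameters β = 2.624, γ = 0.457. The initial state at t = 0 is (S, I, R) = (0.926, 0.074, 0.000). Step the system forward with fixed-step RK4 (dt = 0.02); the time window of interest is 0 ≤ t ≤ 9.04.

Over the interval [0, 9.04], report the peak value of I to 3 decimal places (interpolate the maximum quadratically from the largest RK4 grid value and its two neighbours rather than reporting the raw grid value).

t=0.000: state=(0.926, 0.074, 0.000)
step 1 (dt=0.02): k1=(-0.180, 0.146, 0.034), k2=(-0.183, 0.149, 0.034), k3=(-0.183, 0.149, 0.034), k4=(-0.186, 0.151, 0.035); state += dt/6·(k1+2k2+2k3+k4)
t=0.020: state=(0.922, 0.077, 0.001)
t=0.040: state=(0.919, 0.080, 0.001)
t=0.060: state=(0.915, 0.083, 0.002)
continuing one RK4 step at a time; state shown every 25 steps (Δt=0.5):
t=0.500: state=(0.789, 0.183, 0.028)
t=1.000: state=(0.556, 0.355, 0.089)
t=1.500: state=(0.315, 0.497, 0.188)
t=2.000: state=(0.158, 0.534, 0.308)
t=2.500: state=(0.080, 0.494, 0.426)
t=3.000: state=(0.044, 0.425, 0.531)
t=3.500: state=(0.026, 0.354, 0.620)
t=4.000: state=(0.017, 0.289, 0.693)
t=4.500: state=(0.012, 0.235, 0.753)
t=5.000: state=(0.009, 0.189, 0.801)
t=5.500: state=(0.007, 0.152, 0.840)
t=6.000: state=(0.006, 0.122, 0.872)
t=6.500: state=(0.005, 0.098, 0.897)
t=7.000: state=(0.005, 0.079, 0.917)
t=7.500: state=(0.004, 0.063, 0.933)
t=8.000: state=(0.004, 0.050, 0.946)
t=8.500: state=(0.004, 0.040, 0.956)
t=9.000: state=(0.004, 0.032, 0.964)
t=9.040: state=(0.004, 0.032, 0.965)
largest grid value and its neighbours: I(1.920)=0.53481, I(1.940)=0.53482, I(1.960)=0.53469
parabola through these three points peaks at t≈1.931 with I≈0.53483

max I = 0.535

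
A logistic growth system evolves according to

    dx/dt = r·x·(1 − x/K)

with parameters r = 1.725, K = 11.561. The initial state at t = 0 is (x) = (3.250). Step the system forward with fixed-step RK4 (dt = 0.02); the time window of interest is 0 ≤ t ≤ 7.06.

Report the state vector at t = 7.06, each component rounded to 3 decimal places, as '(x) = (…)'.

t=0.000: state=(3.250)
step 1 (dt=0.02): k1=(4.030), k2=(4.060), k3=(4.061), k4=(4.091); state += dt/6·(k1+2k2+2k3+k4)
t=0.020: state=(3.331)
t=0.040: state=(3.414)
t=0.060: state=(3.497)
continuing one RK4 step at a time; state shown every 25 steps (Δt=0.5):
t=0.500: state=(5.560)
t=1.000: state=(7.942)
t=1.500: state=(9.696)
t=2.000: state=(10.693)
t=2.500: state=(11.178)
t=3.000: state=(11.396)
t=3.500: state=(11.491)
t=4.000: state=(11.531)
t=4.500: state=(11.548)
t=5.000: state=(11.556)
t=5.500: state=(11.559)
t=6.000: state=(11.560)
t=6.500: state=(11.561)
t=7.000: state=(11.561)
t=7.060: state=(11.561)

(x) = (11.561)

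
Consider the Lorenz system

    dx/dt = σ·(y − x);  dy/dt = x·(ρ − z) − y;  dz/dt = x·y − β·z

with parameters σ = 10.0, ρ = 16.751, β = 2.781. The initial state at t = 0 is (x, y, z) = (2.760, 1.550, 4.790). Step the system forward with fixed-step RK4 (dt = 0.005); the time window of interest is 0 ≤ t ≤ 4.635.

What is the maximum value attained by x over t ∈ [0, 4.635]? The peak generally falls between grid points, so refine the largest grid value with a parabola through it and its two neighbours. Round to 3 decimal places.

t=0.000: state=(2.760, 1.550, 4.790)
step 1 (dt=0.005): k1=(-12.100, 31.462, -9.043), k2=(-11.011, 31.084, -8.812), k3=(-11.048, 31.116, -8.812), k4=(-9.992, 30.765, -8.585); state += dt/6·(k1+2k2+2k3+k4)
t=0.005: state=(2.705, 1.706, 4.746)
t=0.010: state=(2.660, 1.858, 4.704)
t=0.015: state=(2.624, 2.008, 4.665)
continuing one RK4 step at a time; state shown every 40 steps (Δt=0.2):
t=0.200: state=(5.488, 8.808, 5.812)
t=0.400: state=(11.901, 11.486, 22.179)
t=0.600: state=(3.851, 0.338, 18.548)
t=0.800: state=(0.973, 0.812, 10.737)
t=1.000: state=(1.663, 2.508, 6.461)
t=1.200: state=(5.194, 8.212, 6.489)
t=1.400: state=(11.443, 11.857, 20.649)
t=1.600: state=(4.655, 1.066, 19.062)
t=1.800: state=(1.573, 1.444, 11.288)
t=2.000: state=(2.711, 4.000, 7.298)
t=2.200: state=(7.447, 10.842, 10.202)
t=2.400: state=(10.006, 7.230, 22.553)
t=2.600: state=(3.408, 1.531, 16.134)
t=2.800: state=(2.490, 3.048, 10.075)
t=3.000: state=(5.344, 7.739, 8.969)
t=3.200: state=(10.158, 10.840, 18.717)
t=3.400: state=(5.787, 2.859, 19.016)
t=3.600: state=(3.045, 3.033, 12.385)
t=3.800: state=(4.856, 6.646, 9.902)
t=4.000: state=(9.175, 10.667, 16.349)
t=4.200: state=(7.036, 4.376, 19.664)
t=4.400: state=(3.777, 3.414, 13.781)
t=4.600: state=(4.985, 6.441, 11.019)
t=4.635: state=(5.539, 7.244, 11.199)
largest grid value and its neighbours: x(0.390)=11.90696, x(0.395)=11.91297, x(0.400)=11.90116
parabola through these three points peaks at t≈0.394 with x≈11.91321

max x = 11.913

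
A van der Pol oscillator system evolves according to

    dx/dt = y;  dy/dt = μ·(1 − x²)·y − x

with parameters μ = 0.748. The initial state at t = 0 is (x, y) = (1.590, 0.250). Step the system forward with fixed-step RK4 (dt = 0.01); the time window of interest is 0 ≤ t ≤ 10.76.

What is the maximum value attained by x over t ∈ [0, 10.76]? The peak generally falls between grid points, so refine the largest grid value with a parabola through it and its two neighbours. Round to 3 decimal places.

max x = 2.000

t=0.000: state=(1.590, 0.250)
step 1 (dt=0.01): k1=(0.250, -1.876), k2=(0.241, -1.867), k3=(0.241, -1.867), k4=(0.231, -1.858); state += dt/6·(k1+2k2+2k3+k4)
t=0.010: state=(1.592, 0.231)
t=0.020: state=(1.595, 0.213)
t=0.030: state=(1.597, 0.195)
continuing one RK4 step at a time; state shown every 50 steps (Δt=0.5):
t=0.500: state=(1.519, -0.466)
t=1.000: state=(1.166, -0.933)
t=1.500: state=(0.573, -1.474)
t=2.000: state=(-0.342, -2.174)
t=2.500: state=(-1.428, -1.821)
t=3.000: state=(-1.933, -0.249)
t=3.500: state=(-1.834, 0.519)
t=4.000: state=(-1.478, 0.888)
t=4.500: state=(-0.937, 1.305)
t=5.000: state=(-0.126, 1.987)
t=5.500: state=(1.017, 2.366)
t=6.000: state=(1.878, 0.865)
t=6.500: state=(1.969, -0.306)
t=7.000: state=(1.694, -0.744)
t=7.500: state=(1.239, -1.087)
t=8.000: state=(0.574, -1.622)
t=8.500: state=(-0.426, -2.356)
t=9.000: state=(-1.559, -1.771)
t=9.500: state=(-2.001, -0.122)
t=10.000: state=(-1.860, 0.568)
t=10.500: state=(-1.488, 0.908)
t=10.760: state=(-1.228, 1.097)
largest grid value and its neighbours: x(6.300)=1.99990, x(6.310)=2.00004, x(6.320)=1.99998
parabola through these three points peaks at t≈6.312 with x≈2.00005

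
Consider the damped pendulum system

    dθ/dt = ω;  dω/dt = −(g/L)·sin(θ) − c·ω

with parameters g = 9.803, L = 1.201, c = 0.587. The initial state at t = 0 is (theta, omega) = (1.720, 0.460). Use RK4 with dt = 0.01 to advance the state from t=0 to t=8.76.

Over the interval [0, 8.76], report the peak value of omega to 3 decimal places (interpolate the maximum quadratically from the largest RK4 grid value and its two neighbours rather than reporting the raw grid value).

t=0.000: state=(1.720, 0.460)
step 1 (dt=0.01): k1=(0.460, -8.342), k2=(0.418, -8.314), k3=(0.418, -8.315), k4=(0.377, -8.288); state += dt/6·(k1+2k2+2k3+k4)
t=0.010: state=(1.724, 0.377)
t=0.020: state=(1.728, 0.294)
t=0.030: state=(1.730, 0.212)
continuing one RK4 step at a time; state shown every 50 steps (Δt=0.5):
t=0.500: state=(1.003, -3.095)
t=1.000: state=(-0.684, -2.591)
t=1.500: state=(-1.051, 1.083)
t=2.000: state=(0.033, 2.548)
t=2.500: state=(0.789, 0.139)
t=3.000: state=(0.258, -1.853)
t=3.500: state=(-0.502, -0.726)
t=4.000: state=(-0.346, 1.153)
t=4.500: state=(0.270, 0.898)
t=5.000: state=(0.335, -0.604)
t=5.500: state=(-0.107, -0.844)
t=6.000: state=(-0.278, 0.221)
t=6.500: state=(0.005, 0.690)
t=7.000: state=(0.209, 0.019)
t=7.500: state=(0.052, -0.510)
t=8.000: state=(-0.142, -0.148)
t=8.500: state=(-0.076, 0.341)
t=8.760: state=(0.018, 0.348)
largest grid value and its neighbours: omega(1.900)=2.62191, omega(1.910)=2.62385, omega(1.920)=2.62370
parabola through these three points peaks at t≈1.914 with omega≈2.62404

max omega = 2.624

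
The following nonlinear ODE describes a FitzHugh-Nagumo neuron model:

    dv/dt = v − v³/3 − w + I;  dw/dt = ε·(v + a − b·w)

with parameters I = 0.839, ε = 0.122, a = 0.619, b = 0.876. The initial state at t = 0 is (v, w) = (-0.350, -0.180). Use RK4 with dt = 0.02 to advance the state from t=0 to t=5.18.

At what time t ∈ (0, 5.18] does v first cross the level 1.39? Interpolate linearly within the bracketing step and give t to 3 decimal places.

t = 1.444

t=0.000: state=(-0.350, -0.180)
step 1 (dt=0.02): k1=(0.683, 0.052), k2=(0.689, 0.053), k3=(0.689, 0.053), k4=(0.694, 0.054); state += dt/6·(k1+2k2+2k3+k4)
t=0.020: state=(-0.336, -0.179)
t=0.040: state=(-0.322, -0.178)
t=0.060: state=(-0.308, -0.177)
continuing one RK4 step at a time; state shown every 10 steps (Δt=0.2):
t=0.200: state=(-0.201, -0.168)
t=0.400: state=(-0.024, -0.152)
t=0.600: state=(0.187, -0.132)
t=0.800: state=(0.439, -0.107)
t=1.000: state=(0.727, -0.076)
t=1.200: state=(1.036, -0.038)
t=1.400: state=(1.331, 0.007)
t=1.440: state=(1.385, 0.016)
next step: t=1.460: state=(1.411, 0.021) — v has crossed 1.39
linear interpolation between t=1.440 (1.38513) and t=1.460 (1.41127) → t≈1.444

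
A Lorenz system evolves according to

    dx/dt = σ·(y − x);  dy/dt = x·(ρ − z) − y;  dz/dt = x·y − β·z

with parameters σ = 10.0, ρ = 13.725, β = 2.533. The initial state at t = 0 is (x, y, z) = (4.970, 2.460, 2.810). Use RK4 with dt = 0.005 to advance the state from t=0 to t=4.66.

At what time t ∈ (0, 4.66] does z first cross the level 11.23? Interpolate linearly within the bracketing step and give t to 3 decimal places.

t = 0.243

t=0.000: state=(4.970, 2.460, 2.810)
step 1 (dt=0.005): k1=(-25.100, 51.788, 5.108), k2=(-23.178, 50.910, 5.557), k3=(-23.248, 50.960, 5.556), k4=(-21.390, 50.129, 5.989); state += dt/6·(k1+2k2+2k3+k4)
t=0.005: state=(4.854, 2.715, 2.838)
t=0.010: state=(4.756, 2.962, 2.870)
t=0.015: state=(4.674, 3.202, 2.906)
continuing one RK4 step at a time; state shown every 40 steps (Δt=0.2):
t=0.200: state=(7.647, 10.720, 8.269)
t=0.240: state=(8.840, 11.624, 11.010)
next step: t=0.245: state=(8.977, 11.678, 11.387) — z has crossed 11.23
linear interpolation between t=0.240 (11.00974) and t=0.245 (11.38696) → t≈0.243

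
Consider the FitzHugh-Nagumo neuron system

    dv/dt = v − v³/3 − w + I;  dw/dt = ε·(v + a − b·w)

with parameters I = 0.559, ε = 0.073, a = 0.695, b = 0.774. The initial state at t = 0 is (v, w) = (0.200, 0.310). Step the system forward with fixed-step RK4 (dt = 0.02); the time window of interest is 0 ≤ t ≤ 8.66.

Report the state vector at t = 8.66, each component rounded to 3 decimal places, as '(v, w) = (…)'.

(v, w) = (1.281, 1.237)

t=0.000: state=(0.200, 0.310)
step 1 (dt=0.02): k1=(0.446, 0.048), k2=(0.450, 0.048), k3=(0.450, 0.048), k4=(0.454, 0.048); state += dt/6·(k1+2k2+2k3+k4)
t=0.020: state=(0.209, 0.311)
t=0.040: state=(0.218, 0.312)
t=0.060: state=(0.227, 0.313)
continuing one RK4 step at a time; state shown every 25 steps (Δt=0.5):
t=0.500: state=(0.475, 0.338)
t=1.000: state=(0.854, 0.378)
t=1.500: state=(1.256, 0.430)
t=2.000: state=(1.538, 0.494)
t=2.500: state=(1.661, 0.563)
t=3.000: state=(1.690, 0.633)
t=3.500: state=(1.680, 0.701)
t=4.000: state=(1.653, 0.767)
t=4.500: state=(1.621, 0.829)
t=5.000: state=(1.585, 0.889)
t=5.500: state=(1.548, 0.945)
t=6.000: state=(1.510, 0.999)
t=6.500: state=(1.470, 1.050)
t=7.000: state=(1.430, 1.098)
t=7.500: state=(1.387, 1.143)
t=8.000: state=(1.343, 1.185)
t=8.500: state=(1.296, 1.225)
t=8.660: state=(1.281, 1.237)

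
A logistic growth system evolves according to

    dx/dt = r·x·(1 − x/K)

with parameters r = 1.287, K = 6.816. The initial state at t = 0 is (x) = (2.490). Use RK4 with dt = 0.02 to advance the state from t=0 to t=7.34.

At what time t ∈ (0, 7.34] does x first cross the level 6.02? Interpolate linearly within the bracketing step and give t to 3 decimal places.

t=0.000: state=(2.490)
step 1 (dt=0.02): k1=(2.034), k2=(2.041), k3=(2.041), k4=(2.048); state += dt/6·(k1+2k2+2k3+k4)
t=0.020: state=(2.531)
t=0.040: state=(2.572)
t=0.060: state=(2.613)
continuing one RK4 step at a time; state shown every 25 steps (Δt=0.5):
t=0.500: state=(3.563)
t=1.000: state=(4.606)
t=1.500: state=(5.444)
t=2.000: state=(6.019)
next step: t=2.020: state=(6.037) — x has crossed 6.02
linear interpolation between t=2.000 (6.01887) and t=2.020 (6.03681) → t≈2.001

t = 2.001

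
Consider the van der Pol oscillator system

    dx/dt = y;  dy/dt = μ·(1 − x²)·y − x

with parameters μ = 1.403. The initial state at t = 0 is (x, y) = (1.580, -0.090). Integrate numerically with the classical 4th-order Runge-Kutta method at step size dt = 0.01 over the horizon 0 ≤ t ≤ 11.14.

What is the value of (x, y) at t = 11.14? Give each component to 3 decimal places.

(x, y) = (-1.367, 0.726)

t=0.000: state=(1.580, -0.090)
step 1 (dt=0.01): k1=(-0.090, -1.391), k2=(-0.097, -1.376), k3=(-0.097, -1.376), k4=(-0.104, -1.362); state += dt/6·(k1+2k2+2k3+k4)
t=0.010: state=(1.579, -0.104)
t=0.020: state=(1.578, -0.117)
t=0.030: state=(1.577, -0.130)
continuing one RK4 step at a time; state shown every 50 steps (Δt=0.5):
t=0.500: state=(1.406, -0.545)
t=1.000: state=(1.049, -0.907)
t=1.500: state=(0.438, -1.651)
t=2.000: state=(-0.742, -3.031)
t=2.500: state=(-1.895, -0.949)
t=3.000: state=(-1.962, 0.297)
t=3.500: state=(-1.752, 0.506)
t=4.000: state=(-1.462, 0.665)
t=4.500: state=(-1.064, 0.964)
t=5.000: state=(-0.424, 1.721)
t=5.500: state=(0.800, 3.101)
t=6.000: state=(1.926, 0.845)
t=6.500: state=(1.967, -0.313)
t=7.000: state=(1.754, -0.509)
t=7.500: state=(1.463, -0.665)
t=8.000: state=(1.066, -0.963)
t=8.500: state=(0.427, -1.718)
t=9.000: state=(-0.796, -3.100)
t=9.500: state=(-1.925, -0.852)
t=10.000: state=(-1.968, 0.312)
t=10.500: state=(-1.755, 0.508)
t=11.000: state=(-1.464, 0.665)
t=11.140: state=(-1.367, 0.726)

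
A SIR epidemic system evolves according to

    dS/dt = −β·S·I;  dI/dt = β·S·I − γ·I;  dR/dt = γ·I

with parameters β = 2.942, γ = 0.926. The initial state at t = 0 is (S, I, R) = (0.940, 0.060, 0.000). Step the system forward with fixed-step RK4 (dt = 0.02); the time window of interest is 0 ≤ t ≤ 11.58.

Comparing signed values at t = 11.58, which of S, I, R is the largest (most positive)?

largest component: R

t=0.000: state=(0.940, 0.060, 0.000)
step 1 (dt=0.02): k1=(-0.166, 0.110, 0.056), k2=(-0.169, 0.112, 0.057), k3=(-0.169, 0.112, 0.057), k4=(-0.172, 0.114, 0.058); state += dt/6·(k1+2k2+2k3+k4)
t=0.020: state=(0.937, 0.062, 0.001)
t=0.040: state=(0.933, 0.065, 0.002)
t=0.060: state=(0.930, 0.067, 0.004)
continuing one RK4 step at a time; state shown every 25 steps (Δt=0.5):
t=0.500: state=(0.817, 0.139, 0.044)
t=1.000: state=(0.613, 0.252, 0.134)
t=1.500: state=(0.396, 0.332, 0.272)
t=2.000: state=(0.241, 0.331, 0.429)
t=2.500: state=(0.154, 0.276, 0.570)
t=3.000: state=(0.107, 0.210, 0.683)
t=3.500: state=(0.082, 0.152, 0.766)
t=4.000: state=(0.068, 0.106, 0.825)
t=4.500: state=(0.060, 0.074, 0.866)
t=5.000: state=(0.055, 0.050, 0.895)
t=5.500: state=(0.051, 0.034, 0.914)
t=6.000: state=(0.049, 0.023, 0.927)
t=6.500: state=(0.048, 0.016, 0.936)
t=7.000: state=(0.047, 0.011, 0.942)
t=7.500: state=(0.046, 0.007, 0.946)
t=8.000: state=(0.046, 0.005, 0.949)
t=8.500: state=(0.046, 0.003, 0.951)
t=9.000: state=(0.046, 0.002, 0.952)
t=9.500: state=(0.046, 0.001, 0.953)
t=10.000: state=(0.045, 0.001, 0.954)
t=10.500: state=(0.045, 0.001, 0.954)
t=11.000: state=(0.045, 0.000, 0.954)
t=11.500: state=(0.045, 0.000, 0.954)
t=11.580: state=(0.045, 0.000, 0.954)
compare at T: S=0.045, I=0.000, R=0.954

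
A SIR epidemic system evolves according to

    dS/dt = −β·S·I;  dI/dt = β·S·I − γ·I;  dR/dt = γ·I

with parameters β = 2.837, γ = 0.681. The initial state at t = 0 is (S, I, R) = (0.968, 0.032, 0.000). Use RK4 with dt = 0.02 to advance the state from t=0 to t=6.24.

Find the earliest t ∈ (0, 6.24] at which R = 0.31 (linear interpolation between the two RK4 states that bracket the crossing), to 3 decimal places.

t = 2.072

t=0.000: state=(0.968, 0.032, 0.000)
step 1 (dt=0.02): k1=(-0.088, 0.066, 0.022), k2=(-0.090, 0.067, 0.022), k3=(-0.090, 0.067, 0.022), k4=(-0.091, 0.069, 0.023); state += dt/6·(k1+2k2+2k3+k4)
t=0.020: state=(0.966, 0.033, 0.000)
t=0.040: state=(0.964, 0.035, 0.001)
t=0.060: state=(0.962, 0.036, 0.001)
continuing one RK4 step at a time; state shown every 25 steps (Δt=0.5):
t=0.500: state=(0.895, 0.086, 0.019)
t=1.000: state=(0.738, 0.197, 0.065)
t=1.500: state=(0.503, 0.340, 0.157)
t=2.000: state=(0.290, 0.421, 0.289)
t=2.060: state=(0.270, 0.424, 0.306)
next step: t=2.080: state=(0.264, 0.424, 0.312) — R has crossed 0.31
linear interpolation between t=2.060 (0.30646) and t=2.080 (0.31223) → t≈2.072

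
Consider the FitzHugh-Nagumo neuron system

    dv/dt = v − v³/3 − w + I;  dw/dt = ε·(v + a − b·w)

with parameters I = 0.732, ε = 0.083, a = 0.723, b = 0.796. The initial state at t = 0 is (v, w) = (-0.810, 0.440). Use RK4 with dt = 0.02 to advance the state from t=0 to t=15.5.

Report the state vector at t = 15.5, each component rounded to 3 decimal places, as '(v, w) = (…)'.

(v, w) = (1.890, 0.386)

t=0.000: state=(-0.810, 0.440)
step 1 (dt=0.02): k1=(-0.341, -0.036), k2=(-0.342, -0.037), k3=(-0.342, -0.037), k4=(-0.342, -0.037); state += dt/6·(k1+2k2+2k3+k4)
t=0.020: state=(-0.817, 0.439)
t=0.040: state=(-0.824, 0.439)
t=0.060: state=(-0.831, 0.438)
continuing one RK4 step at a time; state shown every 50 steps (Δt=1):
t=1.000: state=(-1.152, 0.391)
t=2.000: state=(-1.359, 0.322)
t=3.000: state=(-1.405, 0.247)
t=4.000: state=(-1.376, 0.178)
t=5.000: state=(-1.320, 0.116)
t=6.000: state=(-1.253, 0.063)
t=7.000: state=(-1.178, 0.020)
t=8.000: state=(-1.094, -0.015)
t=9.000: state=(-0.997, -0.040)
t=10.000: state=(-0.880, -0.055)
t=11.000: state=(-0.720, -0.058)
t=12.000: state=(-0.462, -0.044)
t=13.000: state=(0.075, -0.002)
t=14.000: state=(1.221, 0.106)
t=15.000: state=(1.867, 0.289)
t=15.500: state=(1.890, 0.386)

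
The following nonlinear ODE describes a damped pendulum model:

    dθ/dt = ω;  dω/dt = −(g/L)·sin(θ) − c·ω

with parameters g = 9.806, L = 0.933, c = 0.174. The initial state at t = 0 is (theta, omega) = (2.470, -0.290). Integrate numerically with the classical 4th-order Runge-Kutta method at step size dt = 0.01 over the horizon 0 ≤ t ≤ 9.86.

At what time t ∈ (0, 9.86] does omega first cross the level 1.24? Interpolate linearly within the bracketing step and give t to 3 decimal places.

t = 1.535

t=0.000: state=(2.470, -0.290)
step 1 (dt=0.01): k1=(-0.290, -6.489), k2=(-0.322, -6.496), k3=(-0.322, -6.497), k4=(-0.355, -6.505); state += dt/6·(k1+2k2+2k3+k4)
t=0.010: state=(2.467, -0.355)
t=0.020: state=(2.463, -0.420)
t=0.030: state=(2.458, -0.485)
continuing one RK4 step at a time; state shown every 50 steps (Δt=0.5):
t=0.500: state=(1.381, -4.409)
t=1.000: state=(-1.253, -4.143)
t=1.500: state=(-2.013, 0.909)
t=1.530: state=(-1.982, 1.190)
next step: t=1.540: state=(-1.969, 1.285) — omega has crossed 1.24
linear interpolation between t=1.530 (1.19018) and t=1.540 (1.28463) → t≈1.535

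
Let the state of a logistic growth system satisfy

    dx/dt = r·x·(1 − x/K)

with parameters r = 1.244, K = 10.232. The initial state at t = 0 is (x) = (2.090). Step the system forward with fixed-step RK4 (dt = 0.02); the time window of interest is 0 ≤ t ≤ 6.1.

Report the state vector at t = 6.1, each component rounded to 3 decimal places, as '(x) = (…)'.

(x) = (10.212)

t=0.000: state=(2.090)
step 1 (dt=0.02): k1=(2.069), k2=(2.084), k3=(2.084), k4=(2.099); state += dt/6·(k1+2k2+2k3+k4)
t=0.020: state=(2.132)
t=0.040: state=(2.174)
t=0.060: state=(2.217)
continuing one RK4 step at a time; state shown every 10 steps (Δt=0.2):
t=0.200: state=(2.534)
t=0.400: state=(3.038)
t=0.600: state=(3.594)
t=0.800: state=(4.193)
t=1.000: state=(4.820)
t=1.200: state=(5.456)
t=1.400: state=(6.081)
t=1.600: state=(6.677)
t=1.800: state=(7.231)
t=2.000: state=(7.730)
t=2.200: state=(8.170)
t=2.400: state=(8.550)
t=2.600: state=(8.871)
t=2.800: state=(9.139)
t=3.000: state=(9.359)
t=3.200: state=(9.538)
t=3.400: state=(9.683)
t=3.600: state=(9.799)
t=3.800: state=(9.891)
t=4.000: state=(9.964)
t=4.200: state=(10.022)
t=4.400: state=(10.067)
t=4.600: state=(10.103)
t=4.800: state=(10.131)
t=5.000: state=(10.153)
t=5.200: state=(10.171)
t=5.400: state=(10.184)
t=5.600: state=(10.195)
t=5.800: state=(10.203)
t=6.000: state=(10.209)
t=6.100: state=(10.212)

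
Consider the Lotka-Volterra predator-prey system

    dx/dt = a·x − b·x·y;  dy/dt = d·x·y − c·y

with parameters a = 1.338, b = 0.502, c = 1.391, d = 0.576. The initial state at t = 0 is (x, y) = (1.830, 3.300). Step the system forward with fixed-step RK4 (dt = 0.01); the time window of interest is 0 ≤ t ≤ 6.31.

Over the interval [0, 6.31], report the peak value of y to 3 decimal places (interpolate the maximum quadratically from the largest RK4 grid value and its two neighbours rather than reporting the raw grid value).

max y = 3.708

t=0.000: state=(1.830, 3.300)
step 1 (dt=0.01): k1=(-0.583, -1.112), k2=(-0.577, -1.115), k3=(-0.577, -1.115), k4=(-0.571, -1.119); state += dt/6·(k1+2k2+2k3+k4)
t=0.010: state=(1.824, 3.289)
t=0.020: state=(1.819, 3.278)
t=0.030: state=(1.813, 3.266)
continuing one RK4 step at a time; state shown every 25 steps (Δt=0.25):
t=0.250: state=(1.721, 3.007)
t=0.500: state=(1.680, 2.711)
t=0.750: state=(1.699, 2.440)
t=1.000: state=(1.774, 2.212)
t=1.250: state=(1.900, 2.034)
t=1.500: state=(2.074, 1.912)
t=1.750: state=(2.290, 1.848)
t=2.000: state=(2.540, 1.847)
t=2.250: state=(2.804, 1.917)
t=2.500: state=(3.055, 2.065)
t=2.750: state=(3.249, 2.298)
t=3.000: state=(3.338, 2.612)
t=3.250: state=(3.285, 2.978)
t=3.500: state=(3.088, 3.333)
t=3.750: state=(2.789, 3.597)
t=4.000: state=(2.460, 3.707)
t=4.250: state=(2.163, 3.649)
t=4.500: state=(1.933, 3.458)
t=4.750: state=(1.778, 3.188)
t=5.000: state=(1.697, 2.889)
t=5.250: state=(1.681, 2.600)
t=5.500: state=(1.722, 2.345)
t=5.750: state=(1.818, 2.136)
t=6.000: state=(1.963, 1.979)
t=6.250: state=(2.154, 1.879)
t=6.310: state=(2.206, 1.864)
largest grid value and its neighbours: y(4.030)=3.70821, y(4.040)=3.70822, y(4.050)=3.70796
parabola through these three points peaks at t≈4.035 with y≈3.70825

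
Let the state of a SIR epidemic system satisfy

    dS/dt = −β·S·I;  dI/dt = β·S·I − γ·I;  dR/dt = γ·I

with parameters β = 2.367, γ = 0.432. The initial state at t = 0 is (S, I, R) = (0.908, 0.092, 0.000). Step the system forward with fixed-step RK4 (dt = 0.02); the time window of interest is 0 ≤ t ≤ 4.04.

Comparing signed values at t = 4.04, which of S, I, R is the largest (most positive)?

t=0.000: state=(0.908, 0.092, 0.000)
step 1 (dt=0.02): k1=(-0.198, 0.158, 0.040), k2=(-0.201, 0.160, 0.040), k3=(-0.201, 0.160, 0.040), k4=(-0.204, 0.163, 0.041); state += dt/6·(k1+2k2+2k3+k4)
t=0.020: state=(0.904, 0.095, 0.001)
t=0.040: state=(0.900, 0.099, 0.002)
t=0.060: state=(0.896, 0.102, 0.003)
continuing one RK4 step at a time; state shown every 10 steps (Δt=0.2):
t=0.200: state=(0.862, 0.128, 0.009)
t=0.400: state=(0.803, 0.175, 0.022)
t=0.600: state=(0.730, 0.230, 0.040)
t=0.800: state=(0.645, 0.293, 0.062)
t=1.000: state=(0.553, 0.357, 0.091)
t=1.200: state=(0.460, 0.416, 0.124)
t=1.400: state=(0.374, 0.464, 0.162)
t=1.600: state=(0.297, 0.499, 0.204)
t=1.800: state=(0.234, 0.519, 0.248)
t=2.000: state=(0.182, 0.525, 0.293)
t=2.200: state=(0.142, 0.519, 0.338)
t=2.400: state=(0.112, 0.506, 0.383)
t=2.600: state=(0.088, 0.486, 0.425)
t=2.800: state=(0.070, 0.463, 0.466)
t=3.000: state=(0.057, 0.438, 0.505)
t=3.200: state=(0.047, 0.411, 0.542)
t=3.400: state=(0.039, 0.385, 0.576)
t=3.600: state=(0.032, 0.359, 0.609)
t=3.800: state=(0.027, 0.334, 0.639)
t=4.000: state=(0.024, 0.310, 0.666)
t=4.040: state=(0.023, 0.305, 0.672)
compare at T: S=0.023, I=0.305, R=0.672

largest component: R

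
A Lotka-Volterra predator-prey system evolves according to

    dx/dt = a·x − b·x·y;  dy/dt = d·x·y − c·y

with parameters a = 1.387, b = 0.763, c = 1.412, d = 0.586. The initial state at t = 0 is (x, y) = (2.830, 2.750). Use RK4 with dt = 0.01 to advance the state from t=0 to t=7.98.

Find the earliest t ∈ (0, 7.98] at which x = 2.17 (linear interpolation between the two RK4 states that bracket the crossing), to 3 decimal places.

t = 0.353

t=0.000: state=(2.830, 2.750)
step 1 (dt=0.01): k1=(-2.013, 0.678), k2=(-2.013, 0.662), k3=(-2.013, 0.662), k4=(-2.013, 0.647); state += dt/6·(k1+2k2+2k3+k4)
t=0.010: state=(2.810, 2.757)
t=0.020: state=(2.790, 2.763)
t=0.030: state=(2.770, 2.769)
t=0.350: state=(2.175, 2.796)
next step: t=0.360: state=(2.158, 2.792) — x has crossed 2.17
linear interpolation between t=0.350 (2.17453) and t=0.360 (2.15839) → t≈0.353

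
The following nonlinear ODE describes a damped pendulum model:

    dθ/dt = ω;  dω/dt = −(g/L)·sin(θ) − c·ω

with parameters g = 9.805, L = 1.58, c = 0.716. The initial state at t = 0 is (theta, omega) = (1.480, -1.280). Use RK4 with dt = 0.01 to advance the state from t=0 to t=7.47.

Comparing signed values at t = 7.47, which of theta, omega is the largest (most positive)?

largest component: omega

t=0.000: state=(1.480, -1.280)
step 1 (dt=0.01): k1=(-1.280, -5.264), k2=(-1.306, -5.241), k3=(-1.306, -5.241), k4=(-1.332, -5.218); state += dt/6·(k1+2k2+2k3+k4)
t=0.010: state=(1.467, -1.332)
t=0.020: state=(1.453, -1.384)
t=0.030: state=(1.439, -1.436)
continuing one RK4 step at a time; state shown every 25 steps (Δt=0.25):
t=0.250: state=(1.010, -2.411)
t=0.500: state=(0.330, -2.880)
t=0.750: state=(-0.346, -2.367)
t=1.000: state=(-0.797, -1.180)
t=1.250: state=(-0.928, 0.118)
t=1.500: state=(-0.758, 1.176)
t=1.750: state=(-0.380, 1.752)
t=2.000: state=(0.062, 1.676)
t=2.250: state=(0.411, 1.045)
t=2.500: state=(0.565, 0.182)
t=2.750: state=(0.510, -0.593)
t=3.000: state=(0.295, -1.060)
t=3.250: state=(0.016, -1.100)
t=3.500: state=(-0.223, -0.758)
t=3.750: state=(-0.347, -0.217)
t=4.000: state=(-0.333, 0.306)
t=4.250: state=(-0.209, 0.644)
t=4.500: state=(-0.034, 0.709)
t=4.750: state=(0.124, 0.520)
t=5.000: state=(0.213, 0.185)
t=5.250: state=(0.216, -0.158)
t=5.500: state=(0.144, -0.391)
t=5.750: state=(0.035, -0.453)
t=6.000: state=(-0.069, -0.349)
t=6.250: state=(-0.131, -0.143)
t=6.500: state=(-0.139, 0.079)
t=6.750: state=(-0.097, 0.237)
t=7.000: state=(-0.029, 0.288)
t=7.250: state=(0.038, 0.232)
t=7.470: state=(0.077, 0.122)
compare at T: theta=0.077, omega=0.122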